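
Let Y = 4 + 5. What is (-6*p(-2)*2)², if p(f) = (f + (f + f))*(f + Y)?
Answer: 254016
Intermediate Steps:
Y = 9
p(f) = 3*f*(9 + f) (p(f) = (f + (f + f))*(f + 9) = (f + 2*f)*(9 + f) = (3*f)*(9 + f) = 3*f*(9 + f))
(-6*p(-2)*2)² = (-18*(-2)*(9 - 2)*2)² = (-18*(-2)*7*2)² = (-6*(-42)*2)² = (252*2)² = 504² = 254016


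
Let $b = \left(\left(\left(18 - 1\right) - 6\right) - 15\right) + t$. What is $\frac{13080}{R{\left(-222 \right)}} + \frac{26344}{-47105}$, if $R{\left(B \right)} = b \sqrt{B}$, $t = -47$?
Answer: $- \frac{26344}{47105} + \frac{2180 i \sqrt{222}}{1887} \approx -0.55926 + 17.213 i$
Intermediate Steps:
$b = -51$ ($b = \left(\left(\left(18 - 1\right) - 6\right) - 15\right) - 47 = \left(\left(17 - 6\right) - 15\right) - 47 = \left(11 - 15\right) - 47 = -4 - 47 = -51$)
$R{\left(B \right)} = - 51 \sqrt{B}$
$\frac{13080}{R{\left(-222 \right)}} + \frac{26344}{-47105} = \frac{13080}{\left(-51\right) \sqrt{-222}} + \frac{26344}{-47105} = \frac{13080}{\left(-51\right) i \sqrt{222}} + 26344 \left(- \frac{1}{47105}\right) = \frac{13080}{\left(-51\right) i \sqrt{222}} - \frac{26344}{47105} = 13080 \frac{i \sqrt{222}}{11322} - \frac{26344}{47105} = \frac{2180 i \sqrt{222}}{1887} - \frac{26344}{47105} = - \frac{26344}{47105} + \frac{2180 i \sqrt{222}}{1887}$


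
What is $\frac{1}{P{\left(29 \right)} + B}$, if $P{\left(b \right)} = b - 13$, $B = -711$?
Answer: $- \frac{1}{695} \approx -0.0014388$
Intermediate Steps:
$P{\left(b \right)} = -13 + b$
$\frac{1}{P{\left(29 \right)} + B} = \frac{1}{\left(-13 + 29\right) - 711} = \frac{1}{16 - 711} = \frac{1}{-695} = - \frac{1}{695}$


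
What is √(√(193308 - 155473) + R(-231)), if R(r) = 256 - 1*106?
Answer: √(150 + √37835) ≈ 18.561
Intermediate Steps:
R(r) = 150 (R(r) = 256 - 106 = 150)
√(√(193308 - 155473) + R(-231)) = √(√(193308 - 155473) + 150) = √(√37835 + 150) = √(150 + √37835)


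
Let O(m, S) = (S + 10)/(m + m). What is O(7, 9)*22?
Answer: 209/7 ≈ 29.857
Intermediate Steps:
O(m, S) = (10 + S)/(2*m) (O(m, S) = (10 + S)/((2*m)) = (10 + S)*(1/(2*m)) = (10 + S)/(2*m))
O(7, 9)*22 = ((½)*(10 + 9)/7)*22 = ((½)*(⅐)*19)*22 = (19/14)*22 = 209/7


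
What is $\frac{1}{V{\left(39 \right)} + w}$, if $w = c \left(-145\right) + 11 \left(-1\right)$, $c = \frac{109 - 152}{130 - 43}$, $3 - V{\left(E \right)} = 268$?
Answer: $- \frac{3}{613} \approx -0.004894$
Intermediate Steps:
$V{\left(E \right)} = -265$ ($V{\left(E \right)} = 3 - 268 = -265$)
$c = - \frac{43}{87} \approx -0.49425$
$w = \frac{182}{3}$ ($w = \left(- \frac{43}{87}\right) \left(-145\right) + 11 \left(-1\right) = \frac{215}{3} - 11 = \frac{182}{3} \approx 60.667$)
$\frac{1}{V{\left(39 \right)} + w} = \frac{1}{-265 + \frac{182}{3}} = \frac{1}{- \frac{613}{3}} = - \frac{3}{613}$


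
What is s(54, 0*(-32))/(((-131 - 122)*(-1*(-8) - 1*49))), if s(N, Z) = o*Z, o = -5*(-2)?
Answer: 0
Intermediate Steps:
o = 10
s(N, Z) = 10*Z
s(54, 0*(-32))/(((-131 - 122)*(-1*(-8) - 1*49))) = (10*(0*(-32)))/(((-131 - 122)*(-1*(-8) - 1*49))) = (10*0)/((-253*(8 - 49))) = 0/((-253*(-41))) = 0/10373 = 0*(1/10373) = 0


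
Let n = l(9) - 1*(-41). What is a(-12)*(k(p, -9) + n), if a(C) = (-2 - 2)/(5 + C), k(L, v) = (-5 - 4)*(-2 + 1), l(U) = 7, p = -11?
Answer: 228/7 ≈ 32.571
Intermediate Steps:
k(L, v) = 9 (k(L, v) = -9*(-1) = 9)
a(C) = -4/(5 + C)
n = 48 (n = 7 - 1*(-41) = 7 + 41 = 48)
a(-12)*(k(p, -9) + n) = (-4/(5 - 12))*(9 + 48) = -4/(-7)*57 = -4*(-⅐)*57 = (4/7)*57 = 228/7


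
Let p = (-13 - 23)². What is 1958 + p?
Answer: 3254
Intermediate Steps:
p = 1296 (p = (-36)² = 1296)
1958 + p = 1958 + 1296 = 3254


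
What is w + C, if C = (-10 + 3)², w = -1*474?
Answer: -425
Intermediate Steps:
w = -474
C = 49 (C = (-7)² = 49)
w + C = -474 + 49 = -425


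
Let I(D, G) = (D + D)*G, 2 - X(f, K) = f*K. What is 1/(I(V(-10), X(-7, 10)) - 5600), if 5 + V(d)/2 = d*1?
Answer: -1/9920 ≈ -0.00010081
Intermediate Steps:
V(d) = -10 + 2*d (V(d) = -10 + 2*(d*1) = -10 + 2*d)
X(f, K) = 2 - K*f (X(f, K) = 2 - f*K = 2 - K*f)
I(D, G) = 2*D*G (I(D, G) = (2*D)*G = 2*D*G)
1/(I(V(-10), X(-7, 10)) - 5600) = 1/(2*(-10 + 2*(-10))*(2 - 1*10*(-7)) - 5600) = 1/(2*(-10 - 20)*(2 + 70) - 5600) = 1/(2*(-30)*72 - 5600) = 1/(-4320 - 5600) = 1/(-9920) = -1/9920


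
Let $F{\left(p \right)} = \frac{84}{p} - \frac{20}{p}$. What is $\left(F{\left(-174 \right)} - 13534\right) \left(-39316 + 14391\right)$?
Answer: $\frac{29348938250}{87} \approx 3.3734 \cdot 10^{8}$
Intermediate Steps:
$F{\left(p \right)} = \frac{64}{p}$
$\left(F{\left(-174 \right)} - 13534\right) \left(-39316 + 14391\right) = \left(\frac{64}{-174} - 13534\right) \left(-39316 + 14391\right) = \left(64 \left(- \frac{1}{174}\right) - 13534\right) \left(-24925\right) = \left(- \frac{32}{87} - 13534\right) \left(-24925\right) = \left(- \frac{1177490}{87}\right) \left(-24925\right) = \frac{29348938250}{87}$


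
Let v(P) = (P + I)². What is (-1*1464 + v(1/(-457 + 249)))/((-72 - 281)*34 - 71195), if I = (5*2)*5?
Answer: -44800705/3599435008 ≈ -0.012447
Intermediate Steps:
I = 50 (I = 10*5 = 50)
v(P) = (50 + P)² (v(P) = (P + 50)² = (50 + P)²)
(-1*1464 + v(1/(-457 + 249)))/((-72 - 281)*34 - 71195) = (-1*1464 + (50 + 1/(-457 + 249))²)/((-72 - 281)*34 - 71195) = (-1464 + (50 + 1/(-208))²)/(-353*34 - 71195) = (-1464 + (50 - 1/208)²)/(-12002 - 71195) = (-1464 + (10399/208)²)/(-83197) = (-1464 + 108139201/43264)*(-1/83197) = (44800705/43264)*(-1/83197) = -44800705/3599435008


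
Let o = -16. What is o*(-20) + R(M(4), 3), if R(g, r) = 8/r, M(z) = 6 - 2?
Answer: 968/3 ≈ 322.67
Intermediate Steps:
M(z) = 4
o*(-20) + R(M(4), 3) = -16*(-20) + 8/3 = 320 + 8*(⅓) = 320 + 8/3 = 968/3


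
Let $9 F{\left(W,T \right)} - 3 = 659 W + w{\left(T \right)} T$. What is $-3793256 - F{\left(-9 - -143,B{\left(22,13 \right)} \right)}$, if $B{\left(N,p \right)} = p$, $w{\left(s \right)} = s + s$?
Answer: $- \frac{11409317}{3} \approx -3.8031 \cdot 10^{6}$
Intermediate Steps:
$w{\left(s \right)} = 2 s$
$F{\left(W,T \right)} = \frac{1}{3} + \frac{2 T^{2}}{9} + \frac{659 W}{9}$ ($F{\left(W,T \right)} = \frac{1}{3} + \frac{659 W + 2 T T}{9} = \frac{1}{3} + \frac{659 W + 2 T^{2}}{9} = \frac{1}{3} + \frac{2 T^{2} + 659 W}{9} = \frac{1}{3} + \left(\frac{2 T^{2}}{9} + \frac{659 W}{9}\right) = \frac{1}{3} + \frac{2 T^{2}}{9} + \frac{659 W}{9}$)
$-3793256 - F{\left(-9 - -143,B{\left(22,13 \right)} \right)} = -3793256 - \left(\frac{1}{3} + \frac{2 \cdot 13^{2}}{9} + \frac{659 \left(-9 - -143\right)}{9}\right) = -3793256 - \left(\frac{1}{3} + \frac{2}{9} \cdot 169 + \frac{659 \left(-9 + 143\right)}{9}\right) = -3793256 - \left(\frac{1}{3} + \frac{338}{9} + \frac{659}{9} \cdot 134\right) = -3793256 - \left(\frac{1}{3} + \frac{338}{9} + \frac{88306}{9}\right) = -3793256 - \frac{29549}{3} = - \frac{11409317}{3}$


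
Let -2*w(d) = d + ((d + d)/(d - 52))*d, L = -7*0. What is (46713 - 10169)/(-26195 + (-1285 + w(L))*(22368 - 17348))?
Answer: -36544/6476895 ≈ -0.0056422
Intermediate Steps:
L = 0
w(d) = -d/2 - d²/(-52 + d) (w(d) = -(d + ((d + d)/(d - 52))*d)/2 = -(d + ((2*d)/(-52 + d))*d)/2 = -(d + (2*d/(-52 + d))*d)/2 = -(d + 2*d²/(-52 + d))/2 = -d/2 - d²/(-52 + d))
(46713 - 10169)/(-26195 + (-1285 + w(L))*(22368 - 17348)) = (46713 - 10169)/(-26195 + (-1285 + (½)*0*(52 - 3*0)/(-52 + 0))*(22368 - 17348)) = 36544/(-26195 + (-1285 + (½)*0*(52 + 0)/(-52))*5020) = 36544/(-26195 + (-1285 + (½)*0*(-1/52)*52)*5020) = 36544/(-26195 + (-1285 + 0)*5020) = 36544/(-26195 - 1285*5020) = 36544/(-26195 - 6450700) = 36544/(-6476895) = 36544*(-1/6476895) = -36544/6476895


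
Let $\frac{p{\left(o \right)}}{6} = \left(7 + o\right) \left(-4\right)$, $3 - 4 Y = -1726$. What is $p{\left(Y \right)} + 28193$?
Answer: $17651$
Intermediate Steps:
$Y = \frac{1729}{4}$ ($Y = \frac{3}{4} - - \frac{863}{2} = \frac{3}{4} + \frac{863}{2} = \frac{1729}{4} \approx 432.25$)
$p{\left(o \right)} = -168 - 24 o$ ($p{\left(o \right)} = 6 \left(7 + o\right) \left(-4\right) = 6 \left(-28 - 4 o\right) = -168 - 24 o$)
$p{\left(Y \right)} + 28193 = \left(-168 - 10374\right) + 28193 = -10542 + 28193 = 17651$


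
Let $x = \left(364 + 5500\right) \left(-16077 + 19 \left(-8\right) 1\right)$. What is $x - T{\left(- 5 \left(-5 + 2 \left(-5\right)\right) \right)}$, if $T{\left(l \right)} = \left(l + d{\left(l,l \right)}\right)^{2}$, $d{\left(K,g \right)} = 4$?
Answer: $-95173097$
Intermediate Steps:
$T{\left(l \right)} = \left(4 + l\right)^{2}$ ($T{\left(l \right)} = \left(l + 4\right)^{2} = \left(4 + l\right)^{2}$)
$x = -95166856$ ($x = 5864 \left(-16077 - 152\right) = 5864 \left(-16229\right) = -95166856$)
$x - T{\left(- 5 \left(-5 + 2 \left(-5\right)\right) \right)} = -95166856 - \left(4 - 5 \left(-5 + 2 \left(-5\right)\right)\right)^{2} = -95166856 - \left(4 - 5 \left(-5 - 10\right)\right)^{2} = -95166856 - \left(4 - -75\right)^{2} = -95166856 - \left(4 + 75\right)^{2} = -95166856 - 79^{2} = -95166856 - 6241 = -95173097$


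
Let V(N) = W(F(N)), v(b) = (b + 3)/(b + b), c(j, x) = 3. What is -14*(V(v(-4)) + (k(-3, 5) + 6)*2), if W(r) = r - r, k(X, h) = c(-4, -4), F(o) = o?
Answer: -252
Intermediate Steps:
k(X, h) = 3
W(r) = 0
v(b) = (3 + b)/(2*b) (v(b) = (3 + b)/((2*b)) = (3 + b)*(1/(2*b)) = (3 + b)/(2*b))
V(N) = 0
-14*(V(v(-4)) + (k(-3, 5) + 6)*2) = -14*(0 + (3 + 6)*2) = -14*(0 + 9*2) = -14*(0 + 18) = -14*18 = -252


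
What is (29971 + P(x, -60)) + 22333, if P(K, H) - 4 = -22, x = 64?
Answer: 52286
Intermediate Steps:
P(K, H) = -18 (P(K, H) = 4 - 22 = -18)
(29971 + P(x, -60)) + 22333 = (29971 - 18) + 22333 = 29953 + 22333 = 52286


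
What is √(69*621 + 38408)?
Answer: √81257 ≈ 285.06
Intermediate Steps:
√(69*621 + 38408) = √(42849 + 38408) = √81257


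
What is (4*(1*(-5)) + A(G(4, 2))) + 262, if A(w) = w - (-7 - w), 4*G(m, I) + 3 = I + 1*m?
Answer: 501/2 ≈ 250.50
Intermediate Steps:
G(m, I) = -3/4 + I/4 + m/4 (G(m, I) = -3/4 + (I + 1*m)/4 = -3/4 + (I + m)/4 = -3/4 + (I/4 + m/4) = -3/4 + I/4 + m/4)
A(w) = 7 + 2*w (A(w) = w + (7 + w) = 7 + 2*w)
(4*(1*(-5)) + A(G(4, 2))) + 262 = (4*(1*(-5)) + (7 + 2*(-3/4 + (1/4)*2 + (1/4)*4))) + 262 = (4*(-5) + (7 + 2*(-3/4 + 1/2 + 1))) + 262 = (-20 + (7 + 2*(3/4))) + 262 = (-20 + (7 + 3/2)) + 262 = (-20 + 17/2) + 262 = -23/2 + 262 = 501/2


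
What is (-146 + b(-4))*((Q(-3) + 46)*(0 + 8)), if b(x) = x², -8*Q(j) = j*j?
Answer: -46670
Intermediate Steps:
Q(j) = -j²/8 (Q(j) = -j*j/8 = -j²/8)
(-146 + b(-4))*((Q(-3) + 46)*(0 + 8)) = (-146 + (-4)²)*((-⅛*(-3)² + 46)*(0 + 8)) = (-146 + 16)*((-⅛*9 + 46)*8) = -130*(-9/8 + 46)*8 = -23335*8/4 = -130*359 = -46670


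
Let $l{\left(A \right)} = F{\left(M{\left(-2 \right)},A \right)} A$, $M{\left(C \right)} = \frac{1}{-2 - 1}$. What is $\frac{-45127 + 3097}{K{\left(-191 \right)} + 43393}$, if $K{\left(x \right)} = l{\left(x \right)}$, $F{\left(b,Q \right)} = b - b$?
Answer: $- \frac{42030}{43393} \approx -0.96859$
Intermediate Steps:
$M{\left(C \right)} = - \frac{1}{3}$ ($M{\left(C \right)} = \frac{1}{-3} = - \frac{1}{3}$)
$F{\left(b,Q \right)} = 0$
$l{\left(A \right)} = 0$ ($l{\left(A \right)} = 0 A = 0$)
$K{\left(x \right)} = 0$
$\frac{-45127 + 3097}{K{\left(-191 \right)} + 43393} = \frac{-45127 + 3097}{0 + 43393} = - \frac{42030}{43393}$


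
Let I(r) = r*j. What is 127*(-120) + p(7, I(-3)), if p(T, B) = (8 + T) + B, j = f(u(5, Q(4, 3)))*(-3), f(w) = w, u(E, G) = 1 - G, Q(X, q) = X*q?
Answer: -15324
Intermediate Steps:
j = 33 (j = (1 - 4*3)*(-3) = (1 - 1*12)*(-3) = (1 - 12)*(-3) = -11*(-3) = 33)
I(r) = 33*r (I(r) = r*33 = 33*r)
p(T, B) = 8 + B + T
127*(-120) + p(7, I(-3)) = 127*(-120) + (8 + 33*(-3) + 7) = -15240 + (8 - 99 + 7) = -15240 - 84 = -15324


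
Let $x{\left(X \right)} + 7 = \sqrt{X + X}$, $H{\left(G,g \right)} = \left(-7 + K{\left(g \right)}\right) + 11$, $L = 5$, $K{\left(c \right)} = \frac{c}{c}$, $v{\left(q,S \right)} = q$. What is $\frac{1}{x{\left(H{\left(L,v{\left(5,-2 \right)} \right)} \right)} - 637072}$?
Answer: $- \frac{637079}{405869652231} - \frac{\sqrt{10}}{405869652231} \approx -1.5697 \cdot 10^{-6}$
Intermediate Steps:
$K{\left(c \right)} = 1$
$H{\left(G,g \right)} = 5$ ($H{\left(G,g \right)} = \left(-7 + 1\right) + 11 = -6 + 11 = 5$)
$x{\left(X \right)} = -7 + \sqrt{2} \sqrt{X}$ ($x{\left(X \right)} = -7 + \sqrt{X + X} = -7 + \sqrt{2 X} = -7 + \sqrt{2} \sqrt{X}$)
$\frac{1}{x{\left(H{\left(L,v{\left(5,-2 \right)} \right)} \right)} - 637072} = \frac{1}{\left(-7 + \sqrt{2} \sqrt{5}\right) - 637072} = \frac{1}{\left(-7 + \sqrt{10}\right) - 637072} = \frac{1}{-637079 + \sqrt{10}}$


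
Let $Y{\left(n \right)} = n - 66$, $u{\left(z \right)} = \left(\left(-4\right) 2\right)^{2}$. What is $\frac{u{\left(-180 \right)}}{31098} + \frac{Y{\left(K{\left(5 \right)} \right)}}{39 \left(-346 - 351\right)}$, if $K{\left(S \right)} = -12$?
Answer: $\frac{53402}{10837653} \approx 0.0049274$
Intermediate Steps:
$u{\left(z \right)} = 64$ ($u{\left(z \right)} = \left(-8\right)^{2} = 64$)
$Y{\left(n \right)} = -66 + n$
$\frac{u{\left(-180 \right)}}{31098} + \frac{Y{\left(K{\left(5 \right)} \right)}}{39 \left(-346 - 351\right)} = \frac{64}{31098} + \frac{-66 - 12}{39 \left(-346 - 351\right)} = 64 \cdot \frac{1}{31098} - \frac{78}{39 \left(-346 - 351\right)} = \frac{32}{15549} - \frac{78}{39 \left(-697\right)} = \frac{32}{15549} - \frac{78}{-27183} = \frac{32}{15549} - - \frac{2}{697} = \frac{32}{15549} + \frac{2}{697} = \frac{53402}{10837653}$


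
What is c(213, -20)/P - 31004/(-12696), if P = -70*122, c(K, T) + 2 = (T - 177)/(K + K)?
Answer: 204360707/83674920 ≈ 2.4423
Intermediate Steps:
c(K, T) = -2 + (-177 + T)/(2*K) (c(K, T) = -2 + (T - 177)/(K + K) = -2 + (-177 + T)/((2*K)) = -2 + (-177 + T)*(1/(2*K)) = -2 + (-177 + T)/(2*K))
P = -8540
c(213, -20)/P - 31004/(-12696) = ((½)*(-177 - 20 - 4*213)/213)/(-8540) - 31004/(-12696) = ((½)*(1/213)*(-177 - 20 - 852))*(-1/8540) - 31004*(-1/12696) = ((½)*(1/213)*(-1049))*(-1/8540) + 337/138 = -1049/426*(-1/8540) + 337/138 = 1049/3638040 + 337/138 = 204360707/83674920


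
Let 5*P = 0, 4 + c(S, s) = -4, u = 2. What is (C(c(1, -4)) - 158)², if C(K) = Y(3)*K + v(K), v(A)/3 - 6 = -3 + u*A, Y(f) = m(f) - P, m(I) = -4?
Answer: 27225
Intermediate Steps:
c(S, s) = -8 (c(S, s) = -4 - 4 = -8)
P = 0 (P = (⅕)*0 = 0)
Y(f) = -4 (Y(f) = -4 - 1*0 = -4 + 0 = -4)
v(A) = 9 + 6*A (v(A) = 18 + 3*(-3 + 2*A) = 18 + (-9 + 6*A) = 9 + 6*A)
C(K) = 9 + 2*K (C(K) = -4*K + (9 + 6*K) = 9 + 2*K)
(C(c(1, -4)) - 158)² = ((9 + 2*(-8)) - 158)² = ((9 - 16) - 158)² = (-7 - 158)² = (-165)² = 27225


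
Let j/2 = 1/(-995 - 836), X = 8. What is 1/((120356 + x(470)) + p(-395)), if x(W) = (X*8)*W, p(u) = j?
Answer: 1831/275448314 ≈ 6.6473e-6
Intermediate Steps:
j = -2/1831 (j = 2/(-995 - 836) = 2/(-1831) = 2*(-1/1831) = -2/1831 ≈ -0.0010923)
p(u) = -2/1831
x(W) = 64*W (x(W) = (8*8)*W = 64*W)
1/((120356 + x(470)) + p(-395)) = 1/((120356 + 64*470) - 2/1831) = 1/((120356 + 30080) - 2/1831) = 1/(150436 - 2/1831) = 1/(275448314/1831) = 1831/275448314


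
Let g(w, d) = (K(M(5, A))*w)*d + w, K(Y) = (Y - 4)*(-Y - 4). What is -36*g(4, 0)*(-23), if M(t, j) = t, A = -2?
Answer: 3312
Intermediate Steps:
K(Y) = (-4 + Y)*(-4 - Y)
g(w, d) = w - 9*d*w (g(w, d) = ((16 - 1*5²)*w)*d + w = ((16 - 1*25)*w)*d + w = ((16 - 25)*w)*d + w = (-9*w)*d + w = -9*d*w + w = w - 9*d*w)
-36*g(4, 0)*(-23) = -144*(1 - 9*0)*(-23) = -144*(1 + 0)*(-23) = -144*(-23) = 3312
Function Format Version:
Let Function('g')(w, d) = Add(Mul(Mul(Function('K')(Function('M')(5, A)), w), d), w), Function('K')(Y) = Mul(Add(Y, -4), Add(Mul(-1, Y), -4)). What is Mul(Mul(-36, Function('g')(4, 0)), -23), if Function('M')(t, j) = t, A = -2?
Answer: 3312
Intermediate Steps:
Function('K')(Y) = Mul(Add(-4, Y), Add(-4, Mul(-1, Y)))
Function('g')(w, d) = Add(w, Mul(-9, d, w)) (Function('g')(w, d) = Add(Mul(Mul(Add(16, Mul(-1, Pow(5, 2))), w), d), w) = Add(Mul(Mul(Add(16, Mul(-1, 25)), w), d), w) = Add(Mul(Mul(Add(16, -25), w), d), w) = Add(Mul(Mul(-9, w), d), w) = Add(Mul(-9, d, w), w) = Add(w, Mul(-9, d, w)))
Mul(Mul(-36, Function('g')(4, 0)), -23) = Mul(Mul(-36, Mul(4, Add(1, Mul(-9, 0)))), -23) = Mul(Mul(-36, Mul(4, Add(1, 0))), -23) = Mul(Mul(-36, Mul(4, 1)), -23) = Mul(Mul(-36, 4), -23) = Mul(-144, -23) = 3312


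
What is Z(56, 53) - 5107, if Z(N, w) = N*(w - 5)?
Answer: -2419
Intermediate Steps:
Z(N, w) = N*(-5 + w)
Z(56, 53) - 5107 = 56*(-5 + 53) - 5107 = 56*48 - 5107 = 2688 - 5107 = -2419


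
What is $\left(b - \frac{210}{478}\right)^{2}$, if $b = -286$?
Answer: $\frac{4686634681}{57121} \approx 82048.0$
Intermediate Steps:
$\left(b - \frac{210}{478}\right)^{2} = \left(-286 - \frac{210}{478}\right)^{2} = \left(-286 - \frac{105}{239}\right)^{2} = \left(- \frac{68459}{239}\right)^{2} = \frac{4686634681}{57121}$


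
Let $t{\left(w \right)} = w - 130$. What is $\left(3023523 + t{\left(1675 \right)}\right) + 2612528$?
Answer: $5637596$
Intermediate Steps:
$t{\left(w \right)} = -130 + w$ ($t{\left(w \right)} = w - 130 = -130 + w$)
$\left(3023523 + t{\left(1675 \right)}\right) + 2612528 = \left(3023523 + \left(-130 + 1675\right)\right) + 2612528 = \left(3023523 + 1545\right) + 2612528 = 3025068 + 2612528 = 5637596$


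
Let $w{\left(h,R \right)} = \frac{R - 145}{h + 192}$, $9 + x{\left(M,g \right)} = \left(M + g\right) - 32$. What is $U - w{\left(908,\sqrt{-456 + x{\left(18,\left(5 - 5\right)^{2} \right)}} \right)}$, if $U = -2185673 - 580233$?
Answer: $- \frac{608499291}{220} - \frac{i \sqrt{479}}{1100} \approx -2.7659 \cdot 10^{6} - 0.019896 i$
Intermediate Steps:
$x{\left(M,g \right)} = -41 + M + g$ ($x{\left(M,g \right)} = -9 - \left(32 - M - g\right) = -9 + \left(-32 + M + g\right) = -41 + M + g$)
$U = -2765906$
$w{\left(h,R \right)} = \frac{-145 + R}{192 + h}$
$U - w{\left(908,\sqrt{-456 + x{\left(18,\left(5 - 5\right)^{2} \right)}} \right)} = -2765906 - \frac{-145 + \sqrt{-456 + \left(-41 + 18 + \left(5 - 5\right)^{2}\right)}}{192 + 908} = -2765906 - \frac{-145 + \sqrt{-456 + \left(-41 + 18 + 0^{2}\right)}}{1100} = -2765906 - \frac{-145 + \sqrt{-456 + \left(-41 + 18 + 0\right)}}{1100} = -2765906 - \frac{-145 + \sqrt{-456 - 23}}{1100} = -2765906 - \frac{-145 + \sqrt{-479}}{1100} = -2765906 - \frac{-145 + i \sqrt{479}}{1100} = -2765906 - \left(- \frac{29}{220} + \frac{i \sqrt{479}}{1100}\right) = -2765906 + \left(\frac{29}{220} - \frac{i \sqrt{479}}{1100}\right) = - \frac{608499291}{220} - \frac{i \sqrt{479}}{1100}$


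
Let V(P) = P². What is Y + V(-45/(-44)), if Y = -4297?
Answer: -8316967/1936 ≈ -4296.0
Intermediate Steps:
Y + V(-45/(-44)) = -4297 + (-45/(-44))² = -4297 + (-45*(-1/44))² = -4297 + (45/44)² = -4297 + 2025/1936 = -8316967/1936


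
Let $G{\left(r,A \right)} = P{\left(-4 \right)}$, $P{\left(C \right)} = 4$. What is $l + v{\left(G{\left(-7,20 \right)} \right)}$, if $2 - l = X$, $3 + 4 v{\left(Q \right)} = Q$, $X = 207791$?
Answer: $- \frac{831155}{4} \approx -2.0779 \cdot 10^{5}$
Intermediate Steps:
$G{\left(r,A \right)} = 4$
$v{\left(Q \right)} = - \frac{3}{4} + \frac{Q}{4}$
$l = -207789$ ($l = 2 - 207791 = -207789$)
$l + v{\left(G{\left(-7,20 \right)} \right)} = -207789 + \left(- \frac{3}{4} + \frac{1}{4} \cdot 4\right) = -207789 + \left(- \frac{3}{4} + 1\right) = -207789 + \frac{1}{4} = - \frac{831155}{4}$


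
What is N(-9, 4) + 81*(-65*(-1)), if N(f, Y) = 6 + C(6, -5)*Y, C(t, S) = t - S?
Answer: 5315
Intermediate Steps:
N(f, Y) = 6 + 11*Y (N(f, Y) = 6 + (6 - 1*(-5))*Y = 6 + (6 + 5)*Y = 6 + 11*Y)
N(-9, 4) + 81*(-65*(-1)) = (6 + 11*4) + 81*(-65*(-1)) = (6 + 44) + 81*65 = 50 + 5265 = 5315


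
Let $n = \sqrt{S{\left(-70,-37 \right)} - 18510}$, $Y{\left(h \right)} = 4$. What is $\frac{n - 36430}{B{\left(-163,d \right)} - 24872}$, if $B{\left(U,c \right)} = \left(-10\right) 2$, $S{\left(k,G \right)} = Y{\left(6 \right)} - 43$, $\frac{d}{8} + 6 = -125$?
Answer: $\frac{18215}{12446} - \frac{9 i \sqrt{229}}{24892} \approx 1.4635 - 0.0054714 i$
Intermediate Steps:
$d = -1048$ ($d = -48 + 8 \left(-125\right) = -48 - 1000 = -1048$)
$S{\left(k,G \right)} = -39$ ($S{\left(k,G \right)} = 4 - 43 = -39$)
$B{\left(U,c \right)} = -20$
$n = 9 i \sqrt{229}$ ($n = \sqrt{-39 - 18510} = \sqrt{-18549} = 9 i \sqrt{229} \approx 136.19 i$)
$\frac{n - 36430}{B{\left(-163,d \right)} - 24872} = \frac{9 i \sqrt{229} - 36430}{-20 - 24872} = \frac{-36430 + 9 i \sqrt{229}}{-24892} = \left(-36430 + 9 i \sqrt{229}\right) \left(- \frac{1}{24892}\right) = \frac{18215}{12446} - \frac{9 i \sqrt{229}}{24892}$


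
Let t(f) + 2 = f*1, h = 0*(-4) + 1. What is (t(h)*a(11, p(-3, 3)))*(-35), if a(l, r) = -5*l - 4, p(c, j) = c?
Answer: -2065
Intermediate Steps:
a(l, r) = -4 - 5*l
h = 1 (h = 0 + 1 = 1)
t(f) = -2 + f (t(f) = -2 + f*1 = -2 + f)
(t(h)*a(11, p(-3, 3)))*(-35) = ((-2 + 1)*(-4 - 5*11))*(-35) = -(-4 - 55)*(-35) = -1*(-59)*(-35) = 59*(-35) = -2065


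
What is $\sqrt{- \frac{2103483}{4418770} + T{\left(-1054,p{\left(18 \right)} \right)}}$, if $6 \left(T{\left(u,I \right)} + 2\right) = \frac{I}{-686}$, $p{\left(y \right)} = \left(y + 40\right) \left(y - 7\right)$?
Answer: $\frac{i \sqrt{277526634154702485}}{324779595} \approx 1.622 i$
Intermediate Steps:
$p{\left(y \right)} = \left(-7 + y\right) \left(40 + y\right)$ ($p{\left(y \right)} = \left(40 + y\right) \left(-7 + y\right) = \left(-7 + y\right) \left(40 + y\right)$)
$T{\left(u,I \right)} = -2 - \frac{I}{4116}$ ($T{\left(u,I \right)} = -2 + \frac{I \frac{1}{-686}}{6} = -2 + \frac{I \left(- \frac{1}{686}\right)}{6} = -2 + \frac{\left(- \frac{1}{686}\right) I}{6} = -2 - \frac{I}{4116}$)
$\sqrt{- \frac{2103483}{4418770} + T{\left(-1054,p{\left(18 \right)} \right)}} = \sqrt{- \frac{2103483}{4418770} - \left(2 + \frac{-280 + 18^{2} + 33 \cdot 18}{4116}\right)} = \sqrt{\left(-2103483\right) \frac{1}{4418770} - \left(2 + \frac{-280 + 324 + 594}{4116}\right)} = \sqrt{- \frac{2103483}{4418770} - \frac{4435}{2058}} = \sqrt{- \frac{5981553241}{2273457165}} = \frac{i \sqrt{277526634154702485}}{324779595}$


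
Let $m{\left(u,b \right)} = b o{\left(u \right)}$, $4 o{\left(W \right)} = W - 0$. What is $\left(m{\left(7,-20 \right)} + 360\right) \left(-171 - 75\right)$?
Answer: $-79950$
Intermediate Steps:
$o{\left(W \right)} = \frac{W}{4}$ ($o{\left(W \right)} = \frac{W - 0}{4} = \frac{W + 0}{4} = \frac{W}{4}$)
$m{\left(u,b \right)} = \frac{b u}{4}$ ($m{\left(u,b \right)} = b \frac{u}{4} = \frac{b u}{4}$)
$\left(m{\left(7,-20 \right)} + 360\right) \left(-171 - 75\right) = \left(\frac{1}{4} \left(-20\right) 7 + 360\right) \left(-171 - 75\right) = \left(-35 + 360\right) \left(-171 - 75\right) = 325 \left(-171 - 75\right) = 325 \left(-246\right) = -79950$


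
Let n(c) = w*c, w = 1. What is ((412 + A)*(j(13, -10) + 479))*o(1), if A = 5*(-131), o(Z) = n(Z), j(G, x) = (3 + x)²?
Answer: -128304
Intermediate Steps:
n(c) = c (n(c) = 1*c = c)
o(Z) = Z
A = -655
((412 + A)*(j(13, -10) + 479))*o(1) = ((412 - 655)*((3 - 10)² + 479))*1 = -243*((-7)² + 479)*1 = -243*(49 + 479)*1 = -243*528*1 = -128304*1 = -128304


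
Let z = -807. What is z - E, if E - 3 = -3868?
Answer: 3058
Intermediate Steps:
E = -3865 (E = 3 - 3868 = -3865)
z - E = -807 - 1*(-3865) = -807 + 3865 = 3058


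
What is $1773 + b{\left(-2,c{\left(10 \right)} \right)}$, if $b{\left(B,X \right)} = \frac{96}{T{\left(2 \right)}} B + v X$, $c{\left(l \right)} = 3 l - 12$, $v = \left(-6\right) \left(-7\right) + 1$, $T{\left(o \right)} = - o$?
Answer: $2643$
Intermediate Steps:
$v = 43$ ($v = 42 + 1 = 43$)
$c{\left(l \right)} = -12 + 3 l$
$b{\left(B,X \right)} = - 48 B + 43 X$ ($b{\left(B,X \right)} = \frac{96}{\left(-1\right) 2} B + 43 X = \frac{96}{-2} B + 43 X = 96 \left(- \frac{1}{2}\right) B + 43 X = - 48 B + 43 X$)
$1773 + b{\left(-2,c{\left(10 \right)} \right)} = 1773 - \left(-96 - 43 \left(-12 + 3 \cdot 10\right)\right) = 1773 + \left(96 + 43 \left(-12 + 30\right)\right) = 1773 + \left(96 + 43 \cdot 18\right) = 1773 + \left(96 + 774\right) = 1773 + 870 = 2643$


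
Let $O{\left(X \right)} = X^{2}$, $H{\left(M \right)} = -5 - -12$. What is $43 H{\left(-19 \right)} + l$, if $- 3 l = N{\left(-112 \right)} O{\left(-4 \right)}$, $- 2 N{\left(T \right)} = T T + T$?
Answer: $33453$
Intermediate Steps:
$H{\left(M \right)} = 7$ ($H{\left(M \right)} = -5 + 12 = 7$)
$N{\left(T \right)} = - \frac{T}{2} - \frac{T^{2}}{2}$ ($N{\left(T \right)} = - \frac{T T + T}{2} = - \frac{T^{2} + T}{2} = - \frac{T + T^{2}}{2} = - \frac{T}{2} - \frac{T^{2}}{2}$)
$l = 33152$ ($l = - \frac{\left(- \frac{1}{2}\right) \left(-112\right) \left(1 - 112\right) \left(-4\right)^{2}}{3} = - \frac{\left(- \frac{1}{2}\right) \left(-112\right) \left(-111\right) 16}{3} = - \frac{\left(-6216\right) 16}{3} = \left(- \frac{1}{3}\right) \left(-99456\right) = 33152$)
$43 H{\left(-19 \right)} + l = 43 \cdot 7 + 33152 = 301 + 33152 = 33453$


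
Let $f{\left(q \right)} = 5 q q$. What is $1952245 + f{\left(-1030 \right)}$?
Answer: $7256745$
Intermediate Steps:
$f{\left(q \right)} = 5 q^{2}$
$1952245 + f{\left(-1030 \right)} = 1952245 + 5 \left(-1030\right)^{2} = 1952245 + 5 \cdot 1060900 = 1952245 + 5304500 = 7256745$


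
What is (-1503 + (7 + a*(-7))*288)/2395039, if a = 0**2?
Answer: 513/2395039 ≈ 0.00021419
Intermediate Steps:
a = 0
(-1503 + (7 + a*(-7))*288)/2395039 = (-1503 + (7 + 0*(-7))*288)/2395039 = (-1503 + (7 + 0)*288)*(1/2395039) = (-1503 + 7*288)*(1/2395039) = (-1503 + 2016)*(1/2395039) = 513*(1/2395039) = 513/2395039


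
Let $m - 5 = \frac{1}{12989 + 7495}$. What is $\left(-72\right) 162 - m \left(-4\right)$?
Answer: $- \frac{59628923}{5121} \approx -11644.0$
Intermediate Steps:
$m = \frac{102421}{20484}$ ($m = 5 + \frac{1}{12989 + 7495} = 5 + \frac{1}{20484} = \frac{102421}{20484} \approx 5.0$)
$\left(-72\right) 162 - m \left(-4\right) = \left(-72\right) 162 - \frac{102421}{20484} \left(-4\right) = -11664 - - \frac{102421}{5121} = -11664 + \frac{102421}{5121} = - \frac{59628923}{5121}$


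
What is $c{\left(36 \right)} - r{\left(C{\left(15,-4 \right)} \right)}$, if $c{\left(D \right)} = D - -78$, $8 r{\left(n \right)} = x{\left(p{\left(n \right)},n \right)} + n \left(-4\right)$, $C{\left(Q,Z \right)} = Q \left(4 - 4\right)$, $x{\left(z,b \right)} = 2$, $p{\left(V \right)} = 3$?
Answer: $\frac{455}{4} \approx 113.75$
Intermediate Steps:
$C{\left(Q,Z \right)} = 0$ ($C{\left(Q,Z \right)} = Q 0 = 0$)
$r{\left(n \right)} = \frac{1}{4} - \frac{n}{2}$ ($r{\left(n \right)} = \frac{2 + n \left(-4\right)}{8} = \frac{2 - 4 n}{8} = \frac{1}{4} - \frac{n}{2}$)
$c{\left(D \right)} = 78 + D$ ($c{\left(D \right)} = D + 78 = 78 + D$)
$c{\left(36 \right)} - r{\left(C{\left(15,-4 \right)} \right)} = \left(78 + 36\right) - \left(\frac{1}{4} - 0\right) = 114 - \left(\frac{1}{4} + 0\right) = 114 - \frac{1}{4} = \frac{455}{4}$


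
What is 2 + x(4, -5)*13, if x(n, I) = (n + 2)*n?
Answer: 314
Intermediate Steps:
x(n, I) = n*(2 + n) (x(n, I) = (2 + n)*n = n*(2 + n))
2 + x(4, -5)*13 = 2 + (4*(2 + 4))*13 = 2 + (4*6)*13 = 2 + 24*13 = 2 + 312 = 314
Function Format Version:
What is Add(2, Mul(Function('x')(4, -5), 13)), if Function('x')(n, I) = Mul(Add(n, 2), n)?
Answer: 314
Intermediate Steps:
Function('x')(n, I) = Mul(n, Add(2, n)) (Function('x')(n, I) = Mul(Add(2, n), n) = Mul(n, Add(2, n)))
Add(2, Mul(Function('x')(4, -5), 13)) = Add(2, Mul(Mul(4, Add(2, 4)), 13)) = Add(2, Mul(Mul(4, 6), 13)) = Add(2, Mul(24, 13)) = Add(2, 312) = 314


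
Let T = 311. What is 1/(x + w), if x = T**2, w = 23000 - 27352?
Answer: 1/92369 ≈ 1.0826e-5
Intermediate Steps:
w = -4352
x = 96721 (x = 311**2 = 96721)
1/(x + w) = 1/(96721 - 4352) = 1/92369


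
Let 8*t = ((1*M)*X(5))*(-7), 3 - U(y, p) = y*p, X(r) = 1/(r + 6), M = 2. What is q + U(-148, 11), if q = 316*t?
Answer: 17388/11 ≈ 1580.7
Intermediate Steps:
X(r) = 1/(6 + r)
U(y, p) = 3 - p*y (U(y, p) = 3 - y*p = 3 - p*y)
t = -7/44 (t = (((1*2)/(6 + 5))*(-7))/8 = ((2/11)*(-7))/8 = (1/8)*(-14/11) = -7/44 ≈ -0.15909)
q = -553/11 (q = 316*(-7/44) = -553/11 ≈ -50.273)
q + U(-148, 11) = -553/11 + (3 - 1*11*(-148)) = -553/11 + (3 + 1628) = -553/11 + 1631 = 17388/11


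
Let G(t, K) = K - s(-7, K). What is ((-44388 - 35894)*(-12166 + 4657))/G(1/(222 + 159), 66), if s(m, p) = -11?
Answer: 602837538/77 ≈ 7.8291e+6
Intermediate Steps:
G(t, K) = 11 + K (G(t, K) = K - 1*(-11) = K + 11 = 11 + K)
((-44388 - 35894)*(-12166 + 4657))/G(1/(222 + 159), 66) = ((-44388 - 35894)*(-12166 + 4657))/(11 + 66) = -80282*(-7509)/77 = 602837538*(1/77) = 602837538/77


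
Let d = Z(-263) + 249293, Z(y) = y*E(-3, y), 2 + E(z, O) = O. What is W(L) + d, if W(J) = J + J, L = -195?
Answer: 318598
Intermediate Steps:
E(z, O) = -2 + O
Z(y) = y*(-2 + y)
W(J) = 2*J
d = 318988 (d = -263*(-2 - 263) + 249293 = -263*(-265) + 249293 = 69695 + 249293 = 318988)
W(L) + d = 2*(-195) + 318988 = -390 + 318988 = 318598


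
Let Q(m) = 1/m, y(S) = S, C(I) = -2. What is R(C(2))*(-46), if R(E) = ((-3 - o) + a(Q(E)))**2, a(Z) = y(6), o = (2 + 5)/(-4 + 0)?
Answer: -8303/8 ≈ -1037.9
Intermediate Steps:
o = -7/4 (o = 7/(-4) = 7*(-1/4) = -7/4 ≈ -1.7500)
Q(m) = 1/m
a(Z) = 6
R(E) = 361/16 (R(E) = ((-3 - 1*(-7/4)) + 6)**2 = ((-3 + 7/4) + 6)**2 = (-5/4 + 6)**2 = (19/4)**2 = 361/16)
R(C(2))*(-46) = (361/16)*(-46) = -8303/8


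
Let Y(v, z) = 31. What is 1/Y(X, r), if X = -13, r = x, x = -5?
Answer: 1/31 ≈ 0.032258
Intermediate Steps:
r = -5
1/Y(X, r) = 1/31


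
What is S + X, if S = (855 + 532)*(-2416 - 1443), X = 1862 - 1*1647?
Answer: -5352218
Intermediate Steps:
X = 215 (X = 1862 - 1647 = 215)
S = -5352433 (S = 1387*(-3859) = -5352433)
S + X = -5352433 + 215 = -5352218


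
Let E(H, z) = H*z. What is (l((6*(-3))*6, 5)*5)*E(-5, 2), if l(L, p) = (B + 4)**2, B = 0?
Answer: -800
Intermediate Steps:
l(L, p) = 16 (l(L, p) = (0 + 4)**2 = 4**2 = 16)
(l((6*(-3))*6, 5)*5)*E(-5, 2) = (16*5)*(-5*2) = 80*(-10) = -800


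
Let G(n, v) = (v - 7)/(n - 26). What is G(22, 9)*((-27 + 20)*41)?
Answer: 287/2 ≈ 143.50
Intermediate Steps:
G(n, v) = (-7 + v)/(-26 + n)
G(22, 9)*((-27 + 20)*41) = ((-7 + 9)/(-26 + 22))*((-27 + 20)*41) = (2/(-4))*(-7*41) = -1/4*2*(-287) = -1/2*(-287) = 287/2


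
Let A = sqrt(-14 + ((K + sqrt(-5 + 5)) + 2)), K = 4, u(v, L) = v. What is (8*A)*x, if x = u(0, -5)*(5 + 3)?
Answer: 0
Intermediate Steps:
x = 0 (x = 0*(5 + 3) = 0*8 = 0)
A = 2*I*sqrt(2) (A = sqrt(-14 + ((4 + sqrt(-5 + 5)) + 2)) = sqrt(-14 + ((4 + sqrt(0)) + 2)) = sqrt(-14 + ((4 + 0) + 2)) = sqrt(-14 + (4 + 2)) = sqrt(-14 + 6) = sqrt(-8) = 2*I*sqrt(2) ≈ 2.8284*I)
(8*A)*x = (8*(2*I*sqrt(2)))*0 = (16*I*sqrt(2))*0 = 0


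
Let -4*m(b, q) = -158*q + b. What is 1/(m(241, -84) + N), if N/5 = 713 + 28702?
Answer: 4/574787 ≈ 6.9591e-6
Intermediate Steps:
m(b, q) = -b/4 + 79*q/2 (m(b, q) = -(-158*q + b)/4 = -(b - 158*q)/4 = -b/4 + 79*q/2)
N = 147075 (N = 5*(713 + 28702) = 5*29415 = 147075)
1/(m(241, -84) + N) = 1/((-1/4*241 + (79/2)*(-84)) + 147075) = 1/((-241/4 - 3318) + 147075) = 1/(-13513/4 + 147075) = 1/(574787/4) = 4/574787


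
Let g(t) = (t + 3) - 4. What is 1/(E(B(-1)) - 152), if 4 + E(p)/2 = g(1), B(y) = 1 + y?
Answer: -1/160 ≈ -0.0062500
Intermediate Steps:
g(t) = -1 + t (g(t) = (3 + t) - 4 = -1 + t)
E(p) = -8 (E(p) = -8 + 2*(-1 + 1) = -8 + 2*0 = -8 + 0 = -8)
1/(E(B(-1)) - 152) = 1/(-8 - 152) = 1/(-160) = -1/160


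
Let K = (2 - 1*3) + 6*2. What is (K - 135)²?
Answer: 15376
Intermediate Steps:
K = 11 (K = (2 - 3) + 12 = -1 + 12 = 11)
(K - 135)² = (11 - 135)² = (-124)² = 15376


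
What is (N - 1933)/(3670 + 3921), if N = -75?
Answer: -2008/7591 ≈ -0.26452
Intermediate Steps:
(N - 1933)/(3670 + 3921) = (-75 - 1933)/(3670 + 3921) = -2008/7591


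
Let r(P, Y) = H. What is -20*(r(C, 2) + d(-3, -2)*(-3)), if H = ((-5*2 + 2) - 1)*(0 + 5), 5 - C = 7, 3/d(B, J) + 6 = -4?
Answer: 882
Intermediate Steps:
d(B, J) = -3/10 (d(B, J) = 3/(-6 - 4) = 3/(-10) = 3*(-⅒) = -3/10)
C = -2 (C = 5 - 1*7 = 5 - 7 = -2)
H = -45 (H = ((-10 + 2) - 1)*5 = (-8 - 1)*5 = -9*5 = -45)
r(P, Y) = -45
-20*(r(C, 2) + d(-3, -2)*(-3)) = -20*(-45 - 3/10*(-3)) = -20*(-45 + 9/10) = -20*(-441/10) = 882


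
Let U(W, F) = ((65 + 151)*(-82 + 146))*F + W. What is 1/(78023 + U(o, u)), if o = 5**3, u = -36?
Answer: -1/419516 ≈ -2.3837e-6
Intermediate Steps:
o = 125
U(W, F) = W + 13824*F (U(W, F) = (216*64)*F + W = 13824*F + W = W + 13824*F)
1/(78023 + U(o, u)) = 1/(78023 + (125 + 13824*(-36))) = 1/(78023 + (125 - 497664)) = 1/(78023 - 497539) = 1/(-419516) = -1/419516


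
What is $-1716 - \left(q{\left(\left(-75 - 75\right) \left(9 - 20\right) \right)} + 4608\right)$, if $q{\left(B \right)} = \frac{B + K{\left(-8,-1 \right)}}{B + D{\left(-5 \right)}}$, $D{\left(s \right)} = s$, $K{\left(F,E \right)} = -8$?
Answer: $- \frac{10404622}{1645} \approx -6325.0$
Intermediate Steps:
$q{\left(B \right)} = \frac{-8 + B}{-5 + B}$ ($q{\left(B \right)} = \frac{B - 8}{B - 5} = \frac{-8 + B}{-5 + B}$)
$-1716 - \left(q{\left(\left(-75 - 75\right) \left(9 - 20\right) \right)} + 4608\right) = -1716 - \left(\frac{-8 + \left(-75 - 75\right) \left(9 - 20\right)}{-5 + \left(-75 - 75\right) \left(9 - 20\right)} + 4608\right) = -1716 - \left(\frac{-8 - -1650}{-5 - -1650} + 4608\right) = -1716 - \left(\frac{-8 + 1650}{-5 + 1650} + 4608\right) = -1716 - \left(\frac{1}{1645} \cdot 1642 + 4608\right) = -1716 - \left(\frac{1642}{1645} + 4608\right) = -1716 - \frac{7581802}{1645} = - \frac{10404622}{1645}$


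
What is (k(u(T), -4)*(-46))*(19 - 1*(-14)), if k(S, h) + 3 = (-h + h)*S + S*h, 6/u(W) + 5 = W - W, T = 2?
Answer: -13662/5 ≈ -2732.4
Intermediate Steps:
u(W) = -6/5 (u(W) = 6/(-5 + (W - W)) = 6/(-5 + 0) = 6/(-5) = 6*(-⅕) = -6/5)
k(S, h) = -3 + S*h (k(S, h) = -3 + ((-h + h)*S + S*h) = -3 + (0*S + S*h) = -3 + (0 + S*h) = -3 + S*h)
(k(u(T), -4)*(-46))*(19 - 1*(-14)) = ((-3 - 6/5*(-4))*(-46))*(19 - 1*(-14)) = ((-3 + 24/5)*(-46))*(19 + 14) = ((9/5)*(-46))*33 = -414/5*33 = -13662/5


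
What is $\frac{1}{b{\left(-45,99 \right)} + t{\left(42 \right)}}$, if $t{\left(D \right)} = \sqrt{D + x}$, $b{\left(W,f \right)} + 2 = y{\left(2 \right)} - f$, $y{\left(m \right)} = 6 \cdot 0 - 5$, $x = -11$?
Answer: $- \frac{106}{11205} - \frac{\sqrt{31}}{11205} \approx -0.009957$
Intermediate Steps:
$y{\left(m \right)} = -5$ ($y{\left(m \right)} = 0 - 5 = -5$)
$b{\left(W,f \right)} = -7 - f$ ($b{\left(W,f \right)} = -2 - \left(5 + f\right) = -7 - f$)
$t{\left(D \right)} = \sqrt{-11 + D}$ ($t{\left(D \right)} = \sqrt{D - 11} = \sqrt{-11 + D}$)
$\frac{1}{b{\left(-45,99 \right)} + t{\left(42 \right)}} = \frac{1}{\left(-7 - 99\right) + \sqrt{-11 + 42}} = \frac{1}{\left(-7 - 99\right) + \sqrt{31}} = \frac{1}{-106 + \sqrt{31}}$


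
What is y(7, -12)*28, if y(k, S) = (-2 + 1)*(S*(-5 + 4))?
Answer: -336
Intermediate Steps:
y(k, S) = S (y(k, S) = -S*(-1) = -(-1)*S = S)
y(7, -12)*28 = -12*28 = -336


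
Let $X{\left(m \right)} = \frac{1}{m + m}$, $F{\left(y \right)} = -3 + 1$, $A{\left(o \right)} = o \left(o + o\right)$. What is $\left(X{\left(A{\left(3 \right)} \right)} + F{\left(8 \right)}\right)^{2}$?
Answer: $\frac{5041}{1296} \approx 3.8897$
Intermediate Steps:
$A{\left(o \right)} = 2 o^{2}$ ($A{\left(o \right)} = o 2 o = 2 o^{2}$)
$F{\left(y \right)} = -2$
$X{\left(m \right)} = \frac{1}{2 m}$
$\left(X{\left(A{\left(3 \right)} \right)} + F{\left(8 \right)}\right)^{2} = \left(\frac{1}{2 \cdot 2 \cdot 3^{2}} - 2\right)^{2} = \left(\frac{1}{2 \cdot 2 \cdot 9} - 2\right)^{2} = \left(\frac{1}{2 \cdot 18} - 2\right)^{2} = \left(\frac{1}{2} \cdot \frac{1}{18} - 2\right)^{2} = \left(\frac{1}{36} - 2\right)^{2} = \left(- \frac{71}{36}\right)^{2} = \frac{5041}{1296}$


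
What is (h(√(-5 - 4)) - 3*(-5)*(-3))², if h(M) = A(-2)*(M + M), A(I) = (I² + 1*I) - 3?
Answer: 1989 + 540*I ≈ 1989.0 + 540.0*I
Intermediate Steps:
A(I) = -3 + I + I² (A(I) = (I² + I) - 3 = (I + I²) - 3 = -3 + I + I²)
h(M) = -2*M (h(M) = (-3 - 2 + (-2)²)*(M + M) = (-3 - 2 + 4)*(2*M) = -2*M)
(h(√(-5 - 4)) - 3*(-5)*(-3))² = (-2*√(-5 - 4) - 3*(-5)*(-3))² = (-6*I + 15*(-3))² = (-6*I - 45)² = (-45 - 6*I)²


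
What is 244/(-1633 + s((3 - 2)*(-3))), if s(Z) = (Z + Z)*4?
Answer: -244/1657 ≈ -0.14725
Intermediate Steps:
s(Z) = 8*Z (s(Z) = (2*Z)*4 = 8*Z)
244/(-1633 + s((3 - 2)*(-3))) = 244/(-1633 + 8*((3 - 2)*(-3))) = 244/(-1633 + 8*(1*(-3))) = 244/(-1633 + 8*(-3)) = 244/(-1633 - 24) = 244/(-1657) = -1/1657*244 = -244/1657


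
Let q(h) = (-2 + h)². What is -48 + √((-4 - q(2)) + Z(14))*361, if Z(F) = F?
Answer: -48 + 361*√10 ≈ 1093.6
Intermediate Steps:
-48 + √((-4 - q(2)) + Z(14))*361 = -48 + √((-4 - (-2 + 2)²) + 14)*361 = -48 + √((-4 - 1*0²) + 14)*361 = -48 + √((-4 - 1*0) + 14)*361 = -48 + √((-4 + 0) + 14)*361 = -48 + √(-4 + 14)*361 = -48 + √10*361 = -48 + 361*√10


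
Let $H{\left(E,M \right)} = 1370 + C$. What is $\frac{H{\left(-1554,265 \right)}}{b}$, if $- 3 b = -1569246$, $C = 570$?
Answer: $\frac{970}{261541} \approx 0.0037088$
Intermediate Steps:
$H{\left(E,M \right)} = 1940$ ($H{\left(E,M \right)} = 1370 + 570 = 1940$)
$b = 523082$ ($b = \left(- \frac{1}{3}\right) \left(-1569246\right) = 523082$)
$\frac{H{\left(-1554,265 \right)}}{b} = \frac{1940}{523082} = 1940 \cdot \frac{1}{523082} = \frac{970}{261541}$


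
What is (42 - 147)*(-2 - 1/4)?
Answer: 945/4 ≈ 236.25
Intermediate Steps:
(42 - 147)*(-2 - 1/4) = -105*(-2 - 1*¼) = -105*(-2 - ¼) = -105*(-9/4) = 945/4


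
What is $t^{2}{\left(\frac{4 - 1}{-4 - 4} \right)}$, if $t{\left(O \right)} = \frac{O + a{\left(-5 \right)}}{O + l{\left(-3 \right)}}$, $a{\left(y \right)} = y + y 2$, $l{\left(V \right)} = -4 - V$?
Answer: $\frac{15129}{121} \approx 125.03$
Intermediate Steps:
$a{\left(y \right)} = 3 y$ ($a{\left(y \right)} = y + 2 y = 3 y$)
$t{\left(O \right)} = \frac{-15 + O}{-1 + O}$ ($t{\left(O \right)} = \frac{O + 3 \left(-5\right)}{O - 1} = \frac{O - 15}{O + \left(-4 + 3\right)} = \frac{-15 + O}{O - 1} = \frac{-15 + O}{-1 + O}$)
$t^{2}{\left(\frac{4 - 1}{-4 - 4} \right)} = \left(\frac{-15 + \frac{4 - 1}{-4 - 4}}{-1 + \frac{4 - 1}{-4 - 4}}\right)^{2} = \left(\frac{-15 + \frac{3}{-8}}{-1 + \frac{3}{-8}}\right)^{2} = \left(\frac{-15 + 3 \left(- \frac{1}{8}\right)}{-1 + 3 \left(- \frac{1}{8}\right)}\right)^{2} = \left(\frac{-15 - \frac{3}{8}}{-1 - \frac{3}{8}}\right)^{2} = \left(\frac{1}{- \frac{11}{8}} \left(- \frac{123}{8}\right)\right)^{2} = \left(\left(- \frac{8}{11}\right) \left(- \frac{123}{8}\right)\right)^{2} = \left(\frac{123}{11}\right)^{2} = \frac{15129}{121}$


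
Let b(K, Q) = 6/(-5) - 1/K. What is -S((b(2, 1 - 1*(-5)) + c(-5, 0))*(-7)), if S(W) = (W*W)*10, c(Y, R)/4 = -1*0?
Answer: -14161/10 ≈ -1416.1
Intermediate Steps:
c(Y, R) = 0 (c(Y, R) = 4*(-1*0) = 4*0 = 0)
b(K, Q) = -6/5 - 1/K (b(K, Q) = 6*(-1/5) - 1/K = -6/5 - 1/K)
S(W) = 10*W**2 (S(W) = W**2*10 = 10*W**2)
-S((b(2, 1 - 1*(-5)) + c(-5, 0))*(-7)) = -10*(((-6/5 - 1/2) + 0)*(-7))**2 = -10*((-17/10 + 0)*(-7))**2 = -10*(-17/10*(-7))**2 = -10*(119/10)**2 = -10*14161/100 = -1*14161/10 = -14161/10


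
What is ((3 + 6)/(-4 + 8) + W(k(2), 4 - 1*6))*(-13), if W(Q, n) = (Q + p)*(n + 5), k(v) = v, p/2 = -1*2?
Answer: 195/4 ≈ 48.750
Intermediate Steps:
p = -4 (p = 2*(-1*2) = 2*(-2) = -4)
W(Q, n) = (-4 + Q)*(5 + n) (W(Q, n) = (Q - 4)*(n + 5) = (-4 + Q)*(5 + n))
((3 + 6)/(-4 + 8) + W(k(2), 4 - 1*6))*(-13) = ((3 + 6)/(-4 + 8) + (-20 - 4*(4 - 1*6) + 5*2 + 2*(4 - 1*6)))*(-13) = (9/4 + (-20 - 4*(4 - 6) + 10 + 2*(4 - 6)))*(-13) = (9*(¼) + (-20 - 4*(-2) + 10 + 2*(-2)))*(-13) = (9/4 + (-20 + 8 + 10 - 4))*(-13) = (9/4 - 6)*(-13) = -15/4*(-13) = 195/4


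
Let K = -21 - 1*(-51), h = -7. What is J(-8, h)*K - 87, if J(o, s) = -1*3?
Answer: -177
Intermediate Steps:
K = 30 (K = -21 + 51 = 30)
J(o, s) = -3
J(-8, h)*K - 87 = -3*30 - 87 = -90 - 87 = -177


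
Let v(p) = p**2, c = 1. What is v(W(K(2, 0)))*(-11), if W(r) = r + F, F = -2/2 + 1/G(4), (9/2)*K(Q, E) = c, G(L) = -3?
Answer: -1100/81 ≈ -13.580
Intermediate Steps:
K(Q, E) = 2/9 (K(Q, E) = (2/9)*1 = 2/9)
F = -4/3 (F = -2/2 + 1/(-3) = -2*1/2 + 1*(-1/3) = -1 - 1/3 = -4/3 ≈ -1.3333)
W(r) = -4/3 + r (W(r) = r - 4/3 = -4/3 + r)
v(W(K(2, 0)))*(-11) = (-4/3 + 2/9)**2*(-11) = (-10/9)**2*(-11) = (100/81)*(-11) = -1100/81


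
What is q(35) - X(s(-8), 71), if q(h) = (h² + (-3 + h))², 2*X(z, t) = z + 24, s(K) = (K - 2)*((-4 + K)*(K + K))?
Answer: 1580997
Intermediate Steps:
s(K) = 2*K*(-4 + K)*(-2 + K) (s(K) = (-2 + K)*((-4 + K)*(2*K)) = (-2 + K)*(2*K*(-4 + K)) = 2*K*(-4 + K)*(-2 + K))
X(z, t) = 12 + z/2 (X(z, t) = (z + 24)/2 = (24 + z)/2 = 12 + z/2)
q(h) = (-3 + h + h²)²
q(35) - X(s(-8), 71) = (-3 + 35 + 35²)² - (12 + (2*(-8)*(8 + (-8)² - 6*(-8)))/2) = (-3 + 35 + 1225)² - (12 + (2*(-8)*(8 + 64 + 48))/2) = 1257² - (12 + (2*(-8)*120)/2) = 1580049 - (12 + (½)*(-1920)) = 1580049 - (12 - 960) = 1580049 - 1*(-948) = 1580049 + 948 = 1580997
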